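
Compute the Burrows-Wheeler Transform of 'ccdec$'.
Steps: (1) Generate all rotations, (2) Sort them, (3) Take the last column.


Rotations (sorted):
  0: $ccdec -> last char: c
  1: c$ccde -> last char: e
  2: ccdec$ -> last char: $
  3: cdec$c -> last char: c
  4: dec$cc -> last char: c
  5: ec$ccd -> last char: d


BWT = ce$ccd


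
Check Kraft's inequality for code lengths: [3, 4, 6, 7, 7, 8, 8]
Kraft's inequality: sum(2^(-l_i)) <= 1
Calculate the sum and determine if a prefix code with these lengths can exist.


Sum = 2^(-3) + 2^(-4) + 2^(-6) + 2^(-7) + 2^(-7) + 2^(-8) + 2^(-8)
    = 0.125 + 0.0625 + 0.015625 + 0.0078125 + 0.0078125 + 0.00390625 + 0.00390625
    = 58/256 = 0.2265625
Since 0.2265625 <= 1, Kraft's inequality IS satisfied.
A prefix code with these lengths CAN exist.

Kraft sum = 0.2265625. Satisfied.


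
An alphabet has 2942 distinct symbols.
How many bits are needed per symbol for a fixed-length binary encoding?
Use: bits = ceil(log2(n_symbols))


log2(2942) = 11.5226
Bracket: 2^11 = 2048 < 2942 <= 2^12 = 4096
So ceil(log2(2942)) = 12

bits = ceil(log2(2942)) = ceil(11.5226) = 12 bits


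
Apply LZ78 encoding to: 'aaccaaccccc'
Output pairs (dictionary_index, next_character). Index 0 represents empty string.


LZ78 encoding steps:
Dictionary: {0: ''}
Step 1: w='' (idx 0), next='a' -> output (0, 'a'), add 'a' as idx 1
Step 2: w='a' (idx 1), next='c' -> output (1, 'c'), add 'ac' as idx 2
Step 3: w='' (idx 0), next='c' -> output (0, 'c'), add 'c' as idx 3
Step 4: w='a' (idx 1), next='a' -> output (1, 'a'), add 'aa' as idx 4
Step 5: w='c' (idx 3), next='c' -> output (3, 'c'), add 'cc' as idx 5
Step 6: w='cc' (idx 5), next='c' -> output (5, 'c'), add 'ccc' as idx 6


Encoded: [(0, 'a'), (1, 'c'), (0, 'c'), (1, 'a'), (3, 'c'), (5, 'c')]


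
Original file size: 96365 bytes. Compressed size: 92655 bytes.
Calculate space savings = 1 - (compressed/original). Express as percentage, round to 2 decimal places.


ratio = compressed/original = 92655/96365 = 0.961501
savings = 1 - ratio = 1 - 0.961501 = 0.038499
as a percentage: 0.038499 * 100 = 3.85%

Space savings = 1 - 92655/96365 = 3.85%


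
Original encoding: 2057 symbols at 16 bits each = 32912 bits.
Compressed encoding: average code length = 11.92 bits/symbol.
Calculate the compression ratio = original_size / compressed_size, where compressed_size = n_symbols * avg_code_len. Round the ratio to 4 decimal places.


original_size = n_symbols * orig_bits = 2057 * 16 = 32912 bits
compressed_size = n_symbols * avg_code_len = 2057 * 11.92 = 24519.44 bits
ratio = original_size / compressed_size = 32912 / 24519.44 = 1.3423

Compression ratio = 1.3423


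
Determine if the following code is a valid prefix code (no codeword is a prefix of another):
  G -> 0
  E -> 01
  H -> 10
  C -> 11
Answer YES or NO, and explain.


Checking each pair (does one codeword prefix another?):
  G='0' vs E='01': prefix -- VIOLATION

NO -- this is NOT a valid prefix code. G (0) is a prefix of E (01).


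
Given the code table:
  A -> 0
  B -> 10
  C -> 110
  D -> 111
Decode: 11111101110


Decoding:
111 -> D
111 -> D
0 -> A
111 -> D
0 -> A


Result: DDADA


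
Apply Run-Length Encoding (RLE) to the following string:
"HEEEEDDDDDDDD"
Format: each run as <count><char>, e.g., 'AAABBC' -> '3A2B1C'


Scanning runs left to right:
  i=0: run of 'H' x 1 -> '1H'
  i=1: run of 'E' x 4 -> '4E'
  i=5: run of 'D' x 8 -> '8D'

RLE = 1H4E8D


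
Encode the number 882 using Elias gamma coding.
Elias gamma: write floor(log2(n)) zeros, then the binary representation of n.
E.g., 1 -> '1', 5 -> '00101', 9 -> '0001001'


num_bits = floor(log2(882)) + 1 = 10
leading_zeros = num_bits - 1 = 9
binary(882) = 1101110010

Elias gamma(882) = '000000000' + '1101110010' = 0000000001101110010 (19 bits)


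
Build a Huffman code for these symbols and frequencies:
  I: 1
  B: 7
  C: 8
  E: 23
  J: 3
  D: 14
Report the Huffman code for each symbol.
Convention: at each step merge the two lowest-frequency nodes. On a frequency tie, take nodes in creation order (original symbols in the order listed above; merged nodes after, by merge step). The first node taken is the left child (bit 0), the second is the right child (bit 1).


Huffman tree construction:
Step 1: Merge I(1) + J(3) = 4
Step 2: Merge (I+J)(4) + B(7) = 11
Step 3: Merge C(8) + ((I+J)+B)(11) = 19
Step 4: Merge D(14) + (C+((I+J)+B))(19) = 33
Step 5: Merge E(23) + (D+(C+((I+J)+B)))(33) = 56
Read each symbol's code off the tree from the root (left child = 0, right child = 1).

Codes:
  I: 11100 (length 5)
  B: 1111 (length 4)
  C: 110 (length 3)
  E: 0 (length 1)
  J: 11101 (length 5)
  D: 10 (length 2)
Average code length: 123/56 = 2.1964 bits/symbol


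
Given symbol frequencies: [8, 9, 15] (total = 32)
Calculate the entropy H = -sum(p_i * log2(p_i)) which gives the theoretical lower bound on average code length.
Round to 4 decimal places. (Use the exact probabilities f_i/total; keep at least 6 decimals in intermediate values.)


Per-symbol terms -p_i * log2(p_i) with p_i = f_i/32:
  p = 8/32 = 0.250000: log2(p) = -2.000000, -p*log2(p) = 0.500000
  p = 9/32 = 0.281250: log2(p) = -1.830075, -p*log2(p) = 0.514709
  p = 15/32 = 0.468750: log2(p) = -1.093109, -p*log2(p) = 0.512395
H = 0.500000 + 0.514709 + 0.512395 = 1.527104

H = 1.5271 bits/symbol


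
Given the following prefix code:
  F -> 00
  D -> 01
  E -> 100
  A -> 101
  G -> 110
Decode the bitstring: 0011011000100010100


Decoding step by step:
Bits 00 -> F
Bits 110 -> G
Bits 110 -> G
Bits 00 -> F
Bits 100 -> E
Bits 01 -> D
Bits 01 -> D
Bits 00 -> F


Decoded message: FGGFEDDF


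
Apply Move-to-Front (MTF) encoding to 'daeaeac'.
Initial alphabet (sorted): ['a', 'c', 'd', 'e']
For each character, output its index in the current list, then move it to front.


MTF encoding:
'd': index 2 in ['a', 'c', 'd', 'e'] -> ['d', 'a', 'c', 'e']
'a': index 1 in ['d', 'a', 'c', 'e'] -> ['a', 'd', 'c', 'e']
'e': index 3 in ['a', 'd', 'c', 'e'] -> ['e', 'a', 'd', 'c']
'a': index 1 in ['e', 'a', 'd', 'c'] -> ['a', 'e', 'd', 'c']
'e': index 1 in ['a', 'e', 'd', 'c'] -> ['e', 'a', 'd', 'c']
'a': index 1 in ['e', 'a', 'd', 'c'] -> ['a', 'e', 'd', 'c']
'c': index 3 in ['a', 'e', 'd', 'c'] -> ['c', 'a', 'e', 'd']


Output: [2, 1, 3, 1, 1, 1, 3]


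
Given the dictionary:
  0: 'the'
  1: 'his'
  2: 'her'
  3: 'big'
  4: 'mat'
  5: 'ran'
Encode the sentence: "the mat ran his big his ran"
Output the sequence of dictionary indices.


Look up each word in the dictionary:
  'the' -> 0
  'mat' -> 4
  'ran' -> 5
  'his' -> 1
  'big' -> 3
  'his' -> 1
  'ran' -> 5

Encoded: [0, 4, 5, 1, 3, 1, 5]


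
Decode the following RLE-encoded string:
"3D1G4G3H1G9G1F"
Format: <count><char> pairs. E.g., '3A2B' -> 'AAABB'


Expanding each <count><char> pair:
  3D -> 'DDD'
  1G -> 'G'
  4G -> 'GGGG'
  3H -> 'HHH'
  1G -> 'G'
  9G -> 'GGGGGGGGG'
  1F -> 'F'

Decoded = DDDGGGGGHHHGGGGGGGGGGF


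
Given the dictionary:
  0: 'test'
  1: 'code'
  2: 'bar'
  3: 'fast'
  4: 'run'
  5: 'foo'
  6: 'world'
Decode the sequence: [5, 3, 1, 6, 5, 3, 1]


Look up each index in the dictionary:
  5 -> 'foo'
  3 -> 'fast'
  1 -> 'code'
  6 -> 'world'
  5 -> 'foo'
  3 -> 'fast'
  1 -> 'code'

Decoded: "foo fast code world foo fast code"


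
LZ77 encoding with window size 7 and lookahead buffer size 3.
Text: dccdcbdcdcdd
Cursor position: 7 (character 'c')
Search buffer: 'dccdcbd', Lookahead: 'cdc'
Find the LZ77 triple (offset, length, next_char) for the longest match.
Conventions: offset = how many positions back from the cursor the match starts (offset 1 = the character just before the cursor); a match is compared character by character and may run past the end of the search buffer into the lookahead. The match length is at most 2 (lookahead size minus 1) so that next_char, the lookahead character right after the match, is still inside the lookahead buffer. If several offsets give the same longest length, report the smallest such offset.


Try each offset into the search buffer:
  offset=1 (pos 6, char 'd'): match length 0
  offset=2 (pos 5, char 'b'): match length 0
  offset=3 (pos 4, char 'c'): match length 1
  offset=4 (pos 3, char 'd'): match length 0
  offset=5 (pos 2, char 'c'): match length 2
  offset=6 (pos 1, char 'c'): match length 1
  offset=7 (pos 0, char 'd'): match length 0
Longest match has length 2 at offset 5.
next_char = character at position 7 + 2 = 9 -> 'c'

Best match: offset=5, length=2 (matching 'cd' starting at position 2)
LZ77 triple: (5, 2, 'c')


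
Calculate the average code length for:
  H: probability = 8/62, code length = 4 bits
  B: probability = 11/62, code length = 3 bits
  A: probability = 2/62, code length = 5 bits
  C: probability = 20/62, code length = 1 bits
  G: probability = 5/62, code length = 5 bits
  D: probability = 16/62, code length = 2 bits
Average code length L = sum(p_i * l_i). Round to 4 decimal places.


Weighted contributions p_i * l_i:
  H: (8/62) * 4 = 32/62
  B: (11/62) * 3 = 33/62
  A: (2/62) * 5 = 10/62
  C: (20/62) * 1 = 20/62
  G: (5/62) * 5 = 25/62
  D: (16/62) * 2 = 32/62
Sum = (32 + 33 + 10 + 20 + 25 + 32)/62 = 152/62

L = 152/62 = 2.4516 bits/symbol


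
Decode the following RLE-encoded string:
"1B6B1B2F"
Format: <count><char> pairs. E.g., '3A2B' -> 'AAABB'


Expanding each <count><char> pair:
  1B -> 'B'
  6B -> 'BBBBBB'
  1B -> 'B'
  2F -> 'FF'

Decoded = BBBBBBBBFF


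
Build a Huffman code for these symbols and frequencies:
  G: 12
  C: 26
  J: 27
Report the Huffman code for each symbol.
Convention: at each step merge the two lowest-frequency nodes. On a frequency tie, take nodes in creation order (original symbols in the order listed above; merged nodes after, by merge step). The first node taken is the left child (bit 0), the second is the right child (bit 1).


Huffman tree construction:
Step 1: Merge G(12) + C(26) = 38
Step 2: Merge J(27) + (G+C)(38) = 65
Read each symbol's code off the tree from the root (left child = 0, right child = 1).

Codes:
  G: 10 (length 2)
  C: 11 (length 2)
  J: 0 (length 1)
Average code length: 103/65 = 1.5846 bits/symbol


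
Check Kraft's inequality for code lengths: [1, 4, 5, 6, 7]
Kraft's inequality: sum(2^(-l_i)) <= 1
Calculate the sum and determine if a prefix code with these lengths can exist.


Sum = 2^(-1) + 2^(-4) + 2^(-5) + 2^(-6) + 2^(-7)
    = 0.5 + 0.0625 + 0.03125 + 0.015625 + 0.0078125
    = 79/128 = 0.6171875
Since 0.6171875 <= 1, Kraft's inequality IS satisfied.
A prefix code with these lengths CAN exist.

Kraft sum = 0.6171875. Satisfied.


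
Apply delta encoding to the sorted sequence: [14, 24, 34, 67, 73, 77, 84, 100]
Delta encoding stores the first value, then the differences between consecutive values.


First value: 14
Deltas:
  24 - 14 = 10
  34 - 24 = 10
  67 - 34 = 33
  73 - 67 = 6
  77 - 73 = 4
  84 - 77 = 7
  100 - 84 = 16


Delta encoded: [14, 10, 10, 33, 6, 4, 7, 16]


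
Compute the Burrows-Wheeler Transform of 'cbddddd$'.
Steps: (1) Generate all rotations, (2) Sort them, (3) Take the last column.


Rotations (sorted):
  0: $cbddddd -> last char: d
  1: bddddd$c -> last char: c
  2: cbddddd$ -> last char: $
  3: d$cbdddd -> last char: d
  4: dd$cbddd -> last char: d
  5: ddd$cbdd -> last char: d
  6: dddd$cbd -> last char: d
  7: ddddd$cb -> last char: b


BWT = dc$ddddb


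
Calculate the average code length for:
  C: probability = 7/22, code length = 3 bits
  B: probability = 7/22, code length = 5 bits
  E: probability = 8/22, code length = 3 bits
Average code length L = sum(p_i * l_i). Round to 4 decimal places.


Weighted contributions p_i * l_i:
  C: (7/22) * 3 = 21/22
  B: (7/22) * 5 = 35/22
  E: (8/22) * 3 = 24/22
Sum = (21 + 35 + 24)/22 = 80/22

L = 80/22 = 3.6364 bits/symbol


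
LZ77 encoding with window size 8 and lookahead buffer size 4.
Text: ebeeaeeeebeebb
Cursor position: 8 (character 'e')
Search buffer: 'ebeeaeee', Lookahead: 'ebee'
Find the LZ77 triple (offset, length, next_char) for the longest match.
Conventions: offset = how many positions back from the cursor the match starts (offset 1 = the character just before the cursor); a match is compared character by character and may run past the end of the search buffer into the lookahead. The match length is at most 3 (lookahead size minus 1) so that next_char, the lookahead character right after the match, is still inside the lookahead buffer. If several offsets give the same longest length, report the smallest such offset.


Try each offset into the search buffer:
  offset=1 (pos 7, char 'e'): match length 1
  offset=2 (pos 6, char 'e'): match length 1
  offset=3 (pos 5, char 'e'): match length 1
  offset=4 (pos 4, char 'a'): match length 0
  offset=5 (pos 3, char 'e'): match length 1
  offset=6 (pos 2, char 'e'): match length 1
  offset=7 (pos 1, char 'b'): match length 0
  offset=8 (pos 0, char 'e'): match length 3
Longest match has length 3 at offset 8.
next_char = character at position 8 + 3 = 11 -> 'e'

Best match: offset=8, length=3 (matching 'ebe' starting at position 0)
LZ77 triple: (8, 3, 'e')


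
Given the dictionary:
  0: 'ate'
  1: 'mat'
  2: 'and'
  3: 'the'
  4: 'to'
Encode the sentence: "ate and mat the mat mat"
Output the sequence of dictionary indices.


Look up each word in the dictionary:
  'ate' -> 0
  'and' -> 2
  'mat' -> 1
  'the' -> 3
  'mat' -> 1
  'mat' -> 1

Encoded: [0, 2, 1, 3, 1, 1]


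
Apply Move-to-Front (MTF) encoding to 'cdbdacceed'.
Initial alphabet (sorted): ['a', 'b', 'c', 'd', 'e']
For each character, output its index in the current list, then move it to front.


MTF encoding:
'c': index 2 in ['a', 'b', 'c', 'd', 'e'] -> ['c', 'a', 'b', 'd', 'e']
'd': index 3 in ['c', 'a', 'b', 'd', 'e'] -> ['d', 'c', 'a', 'b', 'e']
'b': index 3 in ['d', 'c', 'a', 'b', 'e'] -> ['b', 'd', 'c', 'a', 'e']
'd': index 1 in ['b', 'd', 'c', 'a', 'e'] -> ['d', 'b', 'c', 'a', 'e']
'a': index 3 in ['d', 'b', 'c', 'a', 'e'] -> ['a', 'd', 'b', 'c', 'e']
'c': index 3 in ['a', 'd', 'b', 'c', 'e'] -> ['c', 'a', 'd', 'b', 'e']
'c': index 0 in ['c', 'a', 'd', 'b', 'e'] -> ['c', 'a', 'd', 'b', 'e']
'e': index 4 in ['c', 'a', 'd', 'b', 'e'] -> ['e', 'c', 'a', 'd', 'b']
'e': index 0 in ['e', 'c', 'a', 'd', 'b'] -> ['e', 'c', 'a', 'd', 'b']
'd': index 3 in ['e', 'c', 'a', 'd', 'b'] -> ['d', 'e', 'c', 'a', 'b']


Output: [2, 3, 3, 1, 3, 3, 0, 4, 0, 3]


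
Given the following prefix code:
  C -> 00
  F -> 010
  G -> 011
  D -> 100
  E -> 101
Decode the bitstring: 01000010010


Decoding step by step:
Bits 010 -> F
Bits 00 -> C
Bits 010 -> F
Bits 010 -> F


Decoded message: FCFF


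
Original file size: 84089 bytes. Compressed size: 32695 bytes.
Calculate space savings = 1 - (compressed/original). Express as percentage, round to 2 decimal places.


ratio = compressed/original = 32695/84089 = 0.388814
savings = 1 - ratio = 1 - 0.388814 = 0.611186
as a percentage: 0.611186 * 100 = 61.12%

Space savings = 1 - 32695/84089 = 61.12%


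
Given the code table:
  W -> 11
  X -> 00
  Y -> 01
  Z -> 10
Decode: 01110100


Decoding:
01 -> Y
11 -> W
01 -> Y
00 -> X


Result: YWYX


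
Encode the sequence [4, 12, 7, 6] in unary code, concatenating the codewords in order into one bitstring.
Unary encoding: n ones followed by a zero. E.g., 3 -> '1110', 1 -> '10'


Encode each number as n ones followed by a terminating 0:
  4 -> 11110 (5 bits)
  12 -> 1111111111110 (13 bits)
  7 -> 11111110 (8 bits)
  6 -> 1111110 (7 bits)
Total length = 5 + 13 + 8 + 7 = 33 bits.

Unary([4, 12, 7, 6]) = 111101111111111110111111101111110 (33 bits)


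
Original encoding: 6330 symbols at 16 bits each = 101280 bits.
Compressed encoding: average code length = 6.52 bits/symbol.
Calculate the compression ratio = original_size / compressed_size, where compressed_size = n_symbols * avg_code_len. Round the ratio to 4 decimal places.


original_size = n_symbols * orig_bits = 6330 * 16 = 101280 bits
compressed_size = n_symbols * avg_code_len = 6330 * 6.52 = 41271.6 bits
ratio = original_size / compressed_size = 101280 / 41271.6 = 2.454

Compression ratio = 2.454


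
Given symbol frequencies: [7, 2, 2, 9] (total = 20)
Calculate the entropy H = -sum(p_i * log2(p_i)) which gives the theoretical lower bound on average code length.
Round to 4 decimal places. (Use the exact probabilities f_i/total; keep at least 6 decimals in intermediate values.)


Per-symbol terms -p_i * log2(p_i) with p_i = f_i/20:
  p = 7/20 = 0.350000: log2(p) = -1.514573, -p*log2(p) = 0.530101
  p = 2/20 = 0.100000: log2(p) = -3.321928, -p*log2(p) = 0.332193
  p = 2/20 = 0.100000: log2(p) = -3.321928, -p*log2(p) = 0.332193
  p = 9/20 = 0.450000: log2(p) = -1.152003, -p*log2(p) = 0.518401
H = 0.530101 + 0.332193 + 0.332193 + 0.518401 = 1.712888

H = 1.7129 bits/symbol


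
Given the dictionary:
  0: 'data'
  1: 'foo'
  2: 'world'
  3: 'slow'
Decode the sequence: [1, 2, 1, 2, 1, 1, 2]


Look up each index in the dictionary:
  1 -> 'foo'
  2 -> 'world'
  1 -> 'foo'
  2 -> 'world'
  1 -> 'foo'
  1 -> 'foo'
  2 -> 'world'

Decoded: "foo world foo world foo foo world"


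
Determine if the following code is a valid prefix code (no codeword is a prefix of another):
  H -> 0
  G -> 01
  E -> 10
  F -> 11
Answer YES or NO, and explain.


Checking each pair (does one codeword prefix another?):
  H='0' vs G='01': prefix -- VIOLATION

NO -- this is NOT a valid prefix code. H (0) is a prefix of G (01).


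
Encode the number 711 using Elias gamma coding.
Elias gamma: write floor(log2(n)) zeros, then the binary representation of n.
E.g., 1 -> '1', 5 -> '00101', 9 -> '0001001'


num_bits = floor(log2(711)) + 1 = 10
leading_zeros = num_bits - 1 = 9
binary(711) = 1011000111

Elias gamma(711) = '000000000' + '1011000111' = 0000000001011000111 (19 bits)


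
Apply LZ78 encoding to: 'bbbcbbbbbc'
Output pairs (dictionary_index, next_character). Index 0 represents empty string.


LZ78 encoding steps:
Dictionary: {0: ''}
Step 1: w='' (idx 0), next='b' -> output (0, 'b'), add 'b' as idx 1
Step 2: w='b' (idx 1), next='b' -> output (1, 'b'), add 'bb' as idx 2
Step 3: w='' (idx 0), next='c' -> output (0, 'c'), add 'c' as idx 3
Step 4: w='bb' (idx 2), next='b' -> output (2, 'b'), add 'bbb' as idx 4
Step 5: w='bb' (idx 2), next='c' -> output (2, 'c'), add 'bbc' as idx 5


Encoded: [(0, 'b'), (1, 'b'), (0, 'c'), (2, 'b'), (2, 'c')]


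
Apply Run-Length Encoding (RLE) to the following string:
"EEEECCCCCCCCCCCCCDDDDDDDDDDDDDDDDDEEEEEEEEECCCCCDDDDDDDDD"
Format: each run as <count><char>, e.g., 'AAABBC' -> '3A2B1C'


Scanning runs left to right:
  i=0: run of 'E' x 4 -> '4E'
  i=4: run of 'C' x 13 -> '13C'
  i=17: run of 'D' x 17 -> '17D'
  i=34: run of 'E' x 9 -> '9E'
  i=43: run of 'C' x 5 -> '5C'
  i=48: run of 'D' x 9 -> '9D'

RLE = 4E13C17D9E5C9D


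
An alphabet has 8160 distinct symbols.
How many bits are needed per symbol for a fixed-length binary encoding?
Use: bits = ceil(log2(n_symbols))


log2(8160) = 12.9944
Bracket: 2^12 = 4096 < 8160 <= 2^13 = 8192
So ceil(log2(8160)) = 13

bits = ceil(log2(8160)) = ceil(12.9944) = 13 bits


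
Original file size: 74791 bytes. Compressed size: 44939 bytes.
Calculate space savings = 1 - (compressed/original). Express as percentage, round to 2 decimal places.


ratio = compressed/original = 44939/74791 = 0.600861
savings = 1 - ratio = 1 - 0.600861 = 0.399139
as a percentage: 0.399139 * 100 = 39.91%

Space savings = 1 - 44939/74791 = 39.91%


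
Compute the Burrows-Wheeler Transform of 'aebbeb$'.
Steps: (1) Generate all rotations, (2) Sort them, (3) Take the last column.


Rotations (sorted):
  0: $aebbeb -> last char: b
  1: aebbeb$ -> last char: $
  2: b$aebbe -> last char: e
  3: bbeb$ae -> last char: e
  4: beb$aeb -> last char: b
  5: eb$aebb -> last char: b
  6: ebbeb$a -> last char: a


BWT = b$eebba


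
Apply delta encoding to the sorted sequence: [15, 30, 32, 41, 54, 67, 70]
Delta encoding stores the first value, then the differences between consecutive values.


First value: 15
Deltas:
  30 - 15 = 15
  32 - 30 = 2
  41 - 32 = 9
  54 - 41 = 13
  67 - 54 = 13
  70 - 67 = 3


Delta encoded: [15, 15, 2, 9, 13, 13, 3]


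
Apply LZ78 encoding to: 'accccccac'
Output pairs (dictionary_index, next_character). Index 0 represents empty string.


LZ78 encoding steps:
Dictionary: {0: ''}
Step 1: w='' (idx 0), next='a' -> output (0, 'a'), add 'a' as idx 1
Step 2: w='' (idx 0), next='c' -> output (0, 'c'), add 'c' as idx 2
Step 3: w='c' (idx 2), next='c' -> output (2, 'c'), add 'cc' as idx 3
Step 4: w='cc' (idx 3), next='c' -> output (3, 'c'), add 'ccc' as idx 4
Step 5: w='a' (idx 1), next='c' -> output (1, 'c'), add 'ac' as idx 5


Encoded: [(0, 'a'), (0, 'c'), (2, 'c'), (3, 'c'), (1, 'c')]


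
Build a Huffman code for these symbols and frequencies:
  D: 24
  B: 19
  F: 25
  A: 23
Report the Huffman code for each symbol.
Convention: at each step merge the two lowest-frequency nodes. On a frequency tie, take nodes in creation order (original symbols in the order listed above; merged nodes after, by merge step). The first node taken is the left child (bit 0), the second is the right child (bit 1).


Huffman tree construction:
Step 1: Merge B(19) + A(23) = 42
Step 2: Merge D(24) + F(25) = 49
Step 3: Merge (B+A)(42) + (D+F)(49) = 91
Read each symbol's code off the tree from the root (left child = 0, right child = 1).

Codes:
  D: 10 (length 2)
  B: 00 (length 2)
  F: 11 (length 2)
  A: 01 (length 2)
Average code length: 182/91 = 2.0000 bits/symbol


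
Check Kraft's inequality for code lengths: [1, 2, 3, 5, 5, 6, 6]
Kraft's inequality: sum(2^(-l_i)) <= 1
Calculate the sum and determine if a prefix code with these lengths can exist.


Sum = 2^(-1) + 2^(-2) + 2^(-3) + 2^(-5) + 2^(-5) + 2^(-6) + 2^(-6)
    = 0.5 + 0.25 + 0.125 + 0.03125 + 0.03125 + 0.015625 + 0.015625
    = 62/64 = 0.96875
Since 0.96875 <= 1, Kraft's inequality IS satisfied.
A prefix code with these lengths CAN exist.

Kraft sum = 0.96875. Satisfied.


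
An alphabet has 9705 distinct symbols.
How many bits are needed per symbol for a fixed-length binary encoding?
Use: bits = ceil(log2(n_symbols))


log2(9705) = 13.2445
Bracket: 2^13 = 8192 < 9705 <= 2^14 = 16384
So ceil(log2(9705)) = 14

bits = ceil(log2(9705)) = ceil(13.2445) = 14 bits


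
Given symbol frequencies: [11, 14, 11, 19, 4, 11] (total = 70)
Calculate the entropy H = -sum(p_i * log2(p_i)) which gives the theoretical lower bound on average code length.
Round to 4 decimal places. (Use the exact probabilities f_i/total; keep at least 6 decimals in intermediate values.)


Per-symbol terms -p_i * log2(p_i) with p_i = f_i/70:
  p = 11/70 = 0.157143: log2(p) = -2.669851, -p*log2(p) = 0.419548
  p = 14/70 = 0.200000: log2(p) = -2.321928, -p*log2(p) = 0.464386
  p = 11/70 = 0.157143: log2(p) = -2.669851, -p*log2(p) = 0.419548
  p = 19/70 = 0.271429: log2(p) = -1.881356, -p*log2(p) = 0.510654
  p = 4/70 = 0.057143: log2(p) = -4.129283, -p*log2(p) = 0.235959
  p = 11/70 = 0.157143: log2(p) = -2.669851, -p*log2(p) = 0.419548
H = 0.419548 + 0.464386 + 0.419548 + 0.510654 + 0.235959 + 0.419548 = 2.469643

H = 2.4696 bits/symbol


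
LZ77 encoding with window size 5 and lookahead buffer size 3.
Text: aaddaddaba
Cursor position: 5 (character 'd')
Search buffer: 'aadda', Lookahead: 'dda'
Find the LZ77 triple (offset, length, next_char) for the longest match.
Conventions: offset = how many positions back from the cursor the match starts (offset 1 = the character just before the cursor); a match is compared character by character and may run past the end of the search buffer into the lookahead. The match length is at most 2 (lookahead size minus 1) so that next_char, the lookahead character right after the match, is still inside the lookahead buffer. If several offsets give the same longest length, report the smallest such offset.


Try each offset into the search buffer:
  offset=1 (pos 4, char 'a'): match length 0
  offset=2 (pos 3, char 'd'): match length 1
  offset=3 (pos 2, char 'd'): match length 2
  offset=4 (pos 1, char 'a'): match length 0
  offset=5 (pos 0, char 'a'): match length 0
Longest match has length 2 at offset 3.
next_char = character at position 5 + 2 = 7 -> 'a'

Best match: offset=3, length=2 (matching 'dd' starting at position 2)
LZ77 triple: (3, 2, 'a')


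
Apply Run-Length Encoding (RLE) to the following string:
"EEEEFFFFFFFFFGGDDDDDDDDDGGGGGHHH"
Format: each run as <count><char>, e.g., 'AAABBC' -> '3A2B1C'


Scanning runs left to right:
  i=0: run of 'E' x 4 -> '4E'
  i=4: run of 'F' x 9 -> '9F'
  i=13: run of 'G' x 2 -> '2G'
  i=15: run of 'D' x 9 -> '9D'
  i=24: run of 'G' x 5 -> '5G'
  i=29: run of 'H' x 3 -> '3H'

RLE = 4E9F2G9D5G3H


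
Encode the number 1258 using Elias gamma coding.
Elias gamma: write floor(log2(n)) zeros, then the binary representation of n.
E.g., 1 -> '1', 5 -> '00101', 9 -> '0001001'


num_bits = floor(log2(1258)) + 1 = 11
leading_zeros = num_bits - 1 = 10
binary(1258) = 10011101010

Elias gamma(1258) = '0000000000' + '10011101010' = 000000000010011101010 (21 bits)


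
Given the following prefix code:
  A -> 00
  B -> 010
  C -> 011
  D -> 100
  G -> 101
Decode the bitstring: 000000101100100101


Decoding step by step:
Bits 00 -> A
Bits 00 -> A
Bits 00 -> A
Bits 101 -> G
Bits 100 -> D
Bits 100 -> D
Bits 101 -> G


Decoded message: AAAGDDG


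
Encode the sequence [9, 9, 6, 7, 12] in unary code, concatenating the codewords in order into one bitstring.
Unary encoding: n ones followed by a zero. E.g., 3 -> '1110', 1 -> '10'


Encode each number as n ones followed by a terminating 0:
  9 -> 1111111110 (10 bits)
  9 -> 1111111110 (10 bits)
  6 -> 1111110 (7 bits)
  7 -> 11111110 (8 bits)
  12 -> 1111111111110 (13 bits)
Total length = 10 + 10 + 7 + 8 + 13 = 48 bits.

Unary([9, 9, 6, 7, 12]) = 111111111011111111101111110111111101111111111110 (48 bits)


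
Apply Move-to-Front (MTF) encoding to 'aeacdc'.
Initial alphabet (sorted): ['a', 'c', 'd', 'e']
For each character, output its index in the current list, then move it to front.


MTF encoding:
'a': index 0 in ['a', 'c', 'd', 'e'] -> ['a', 'c', 'd', 'e']
'e': index 3 in ['a', 'c', 'd', 'e'] -> ['e', 'a', 'c', 'd']
'a': index 1 in ['e', 'a', 'c', 'd'] -> ['a', 'e', 'c', 'd']
'c': index 2 in ['a', 'e', 'c', 'd'] -> ['c', 'a', 'e', 'd']
'd': index 3 in ['c', 'a', 'e', 'd'] -> ['d', 'c', 'a', 'e']
'c': index 1 in ['d', 'c', 'a', 'e'] -> ['c', 'd', 'a', 'e']


Output: [0, 3, 1, 2, 3, 1]


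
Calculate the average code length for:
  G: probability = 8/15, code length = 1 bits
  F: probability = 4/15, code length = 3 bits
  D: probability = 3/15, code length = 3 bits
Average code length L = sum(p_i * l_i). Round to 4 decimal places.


Weighted contributions p_i * l_i:
  G: (8/15) * 1 = 8/15
  F: (4/15) * 3 = 12/15
  D: (3/15) * 3 = 9/15
Sum = (8 + 12 + 9)/15 = 29/15

L = 29/15 = 1.9333 bits/symbol


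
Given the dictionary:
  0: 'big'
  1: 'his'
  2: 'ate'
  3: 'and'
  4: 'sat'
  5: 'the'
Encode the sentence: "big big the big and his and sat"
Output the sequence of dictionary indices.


Look up each word in the dictionary:
  'big' -> 0
  'big' -> 0
  'the' -> 5
  'big' -> 0
  'and' -> 3
  'his' -> 1
  'and' -> 3
  'sat' -> 4

Encoded: [0, 0, 5, 0, 3, 1, 3, 4]


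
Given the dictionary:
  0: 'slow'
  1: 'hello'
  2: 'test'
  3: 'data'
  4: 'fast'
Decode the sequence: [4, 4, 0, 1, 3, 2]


Look up each index in the dictionary:
  4 -> 'fast'
  4 -> 'fast'
  0 -> 'slow'
  1 -> 'hello'
  3 -> 'data'
  2 -> 'test'

Decoded: "fast fast slow hello data test"


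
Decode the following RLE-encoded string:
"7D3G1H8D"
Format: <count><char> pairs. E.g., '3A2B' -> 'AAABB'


Expanding each <count><char> pair:
  7D -> 'DDDDDDD'
  3G -> 'GGG'
  1H -> 'H'
  8D -> 'DDDDDDDD'

Decoded = DDDDDDDGGGHDDDDDDDD


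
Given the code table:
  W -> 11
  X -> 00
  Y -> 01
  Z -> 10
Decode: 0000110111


Decoding:
00 -> X
00 -> X
11 -> W
01 -> Y
11 -> W


Result: XXWYW


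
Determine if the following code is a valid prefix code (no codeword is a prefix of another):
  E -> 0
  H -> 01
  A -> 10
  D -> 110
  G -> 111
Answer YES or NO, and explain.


Checking each pair (does one codeword prefix another?):
  E='0' vs H='01': prefix -- VIOLATION

NO -- this is NOT a valid prefix code. E (0) is a prefix of H (01).


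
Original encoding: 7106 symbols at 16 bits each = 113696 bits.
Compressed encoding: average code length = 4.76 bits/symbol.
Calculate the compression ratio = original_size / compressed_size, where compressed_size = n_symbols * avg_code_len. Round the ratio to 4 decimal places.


original_size = n_symbols * orig_bits = 7106 * 16 = 113696 bits
compressed_size = n_symbols * avg_code_len = 7106 * 4.76 = 33824.56 bits
ratio = original_size / compressed_size = 113696 / 33824.56 = 3.3613

Compression ratio = 3.3613


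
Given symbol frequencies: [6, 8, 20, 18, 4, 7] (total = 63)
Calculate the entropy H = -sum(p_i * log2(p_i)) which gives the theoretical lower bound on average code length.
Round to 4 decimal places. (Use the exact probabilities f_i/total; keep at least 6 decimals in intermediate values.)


Per-symbol terms -p_i * log2(p_i) with p_i = f_i/63:
  p = 6/63 = 0.095238: log2(p) = -3.392317, -p*log2(p) = 0.323078
  p = 8/63 = 0.126984: log2(p) = -2.977280, -p*log2(p) = 0.378067
  p = 20/63 = 0.317460: log2(p) = -1.655352, -p*log2(p) = 0.525509
  p = 18/63 = 0.285714: log2(p) = -1.807355, -p*log2(p) = 0.516387
  p = 4/63 = 0.063492: log2(p) = -3.977280, -p*log2(p) = 0.252526
  p = 7/63 = 0.111111: log2(p) = -3.169925, -p*log2(p) = 0.352214
H = 0.323078 + 0.378067 + 0.525509 + 0.516387 + 0.252526 + 0.352214 = 2.347781

H = 2.3478 bits/symbol


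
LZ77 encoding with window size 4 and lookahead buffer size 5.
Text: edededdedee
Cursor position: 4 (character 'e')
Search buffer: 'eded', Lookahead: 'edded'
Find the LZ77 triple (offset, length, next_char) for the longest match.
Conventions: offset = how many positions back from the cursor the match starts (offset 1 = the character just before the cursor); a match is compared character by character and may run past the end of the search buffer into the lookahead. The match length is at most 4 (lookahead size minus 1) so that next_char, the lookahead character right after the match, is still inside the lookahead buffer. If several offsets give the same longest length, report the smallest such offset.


Try each offset into the search buffer:
  offset=1 (pos 3, char 'd'): match length 0
  offset=2 (pos 2, char 'e'): match length 2
  offset=3 (pos 1, char 'd'): match length 0
  offset=4 (pos 0, char 'e'): match length 2
Longest match has length 2, found at offsets 2, 4; take the smallest, offset 2.
next_char = character at position 4 + 2 = 6 -> 'd'

Best match: offset=2, length=2 (matching 'ed' starting at position 2)
LZ77 triple: (2, 2, 'd')


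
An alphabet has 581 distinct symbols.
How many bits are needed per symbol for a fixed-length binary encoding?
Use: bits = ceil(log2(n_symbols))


log2(581) = 9.1824
Bracket: 2^9 = 512 < 581 <= 2^10 = 1024
So ceil(log2(581)) = 10

bits = ceil(log2(581)) = ceil(9.1824) = 10 bits


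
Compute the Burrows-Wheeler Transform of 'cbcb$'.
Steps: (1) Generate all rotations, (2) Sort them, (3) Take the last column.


Rotations (sorted):
  0: $cbcb -> last char: b
  1: b$cbc -> last char: c
  2: bcb$c -> last char: c
  3: cb$cb -> last char: b
  4: cbcb$ -> last char: $


BWT = bccb$


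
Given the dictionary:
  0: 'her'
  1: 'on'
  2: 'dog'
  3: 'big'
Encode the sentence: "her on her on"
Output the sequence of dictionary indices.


Look up each word in the dictionary:
  'her' -> 0
  'on' -> 1
  'her' -> 0
  'on' -> 1

Encoded: [0, 1, 0, 1]


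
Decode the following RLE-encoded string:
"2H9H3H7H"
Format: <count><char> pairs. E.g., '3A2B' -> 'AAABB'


Expanding each <count><char> pair:
  2H -> 'HH'
  9H -> 'HHHHHHHHH'
  3H -> 'HHH'
  7H -> 'HHHHHHH'

Decoded = HHHHHHHHHHHHHHHHHHHHH


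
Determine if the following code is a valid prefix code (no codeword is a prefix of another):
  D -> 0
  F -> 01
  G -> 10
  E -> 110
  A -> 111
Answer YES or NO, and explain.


Checking each pair (does one codeword prefix another?):
  D='0' vs F='01': prefix -- VIOLATION

NO -- this is NOT a valid prefix code. D (0) is a prefix of F (01).


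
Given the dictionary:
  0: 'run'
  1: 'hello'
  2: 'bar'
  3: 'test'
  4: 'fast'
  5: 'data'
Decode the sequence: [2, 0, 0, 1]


Look up each index in the dictionary:
  2 -> 'bar'
  0 -> 'run'
  0 -> 'run'
  1 -> 'hello'

Decoded: "bar run run hello"


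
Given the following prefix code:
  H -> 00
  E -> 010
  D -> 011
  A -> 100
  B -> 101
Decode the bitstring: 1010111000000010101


Decoding step by step:
Bits 101 -> B
Bits 011 -> D
Bits 100 -> A
Bits 00 -> H
Bits 00 -> H
Bits 010 -> E
Bits 101 -> B


Decoded message: BDAHHEB


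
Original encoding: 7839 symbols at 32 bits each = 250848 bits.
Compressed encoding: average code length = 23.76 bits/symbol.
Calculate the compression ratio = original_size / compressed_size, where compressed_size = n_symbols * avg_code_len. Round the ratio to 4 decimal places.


original_size = n_symbols * orig_bits = 7839 * 32 = 250848 bits
compressed_size = n_symbols * avg_code_len = 7839 * 23.76 = 186254.64 bits
ratio = original_size / compressed_size = 250848 / 186254.64 = 1.3468

Compression ratio = 1.3468


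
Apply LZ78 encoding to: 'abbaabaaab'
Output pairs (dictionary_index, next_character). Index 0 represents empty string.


LZ78 encoding steps:
Dictionary: {0: ''}
Step 1: w='' (idx 0), next='a' -> output (0, 'a'), add 'a' as idx 1
Step 2: w='' (idx 0), next='b' -> output (0, 'b'), add 'b' as idx 2
Step 3: w='b' (idx 2), next='a' -> output (2, 'a'), add 'ba' as idx 3
Step 4: w='a' (idx 1), next='b' -> output (1, 'b'), add 'ab' as idx 4
Step 5: w='a' (idx 1), next='a' -> output (1, 'a'), add 'aa' as idx 5
Step 6: w='ab' (idx 4), end of input -> output (4, '')


Encoded: [(0, 'a'), (0, 'b'), (2, 'a'), (1, 'b'), (1, 'a'), (4, '')]


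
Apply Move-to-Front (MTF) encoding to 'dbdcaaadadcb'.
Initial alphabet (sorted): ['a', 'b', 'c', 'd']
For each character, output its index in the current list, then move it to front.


MTF encoding:
'd': index 3 in ['a', 'b', 'c', 'd'] -> ['d', 'a', 'b', 'c']
'b': index 2 in ['d', 'a', 'b', 'c'] -> ['b', 'd', 'a', 'c']
'd': index 1 in ['b', 'd', 'a', 'c'] -> ['d', 'b', 'a', 'c']
'c': index 3 in ['d', 'b', 'a', 'c'] -> ['c', 'd', 'b', 'a']
'a': index 3 in ['c', 'd', 'b', 'a'] -> ['a', 'c', 'd', 'b']
'a': index 0 in ['a', 'c', 'd', 'b'] -> ['a', 'c', 'd', 'b']
'a': index 0 in ['a', 'c', 'd', 'b'] -> ['a', 'c', 'd', 'b']
'd': index 2 in ['a', 'c', 'd', 'b'] -> ['d', 'a', 'c', 'b']
'a': index 1 in ['d', 'a', 'c', 'b'] -> ['a', 'd', 'c', 'b']
'd': index 1 in ['a', 'd', 'c', 'b'] -> ['d', 'a', 'c', 'b']
'c': index 2 in ['d', 'a', 'c', 'b'] -> ['c', 'd', 'a', 'b']
'b': index 3 in ['c', 'd', 'a', 'b'] -> ['b', 'c', 'd', 'a']


Output: [3, 2, 1, 3, 3, 0, 0, 2, 1, 1, 2, 3]


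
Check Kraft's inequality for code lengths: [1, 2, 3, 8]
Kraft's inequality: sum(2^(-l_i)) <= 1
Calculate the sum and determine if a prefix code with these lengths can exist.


Sum = 2^(-1) + 2^(-2) + 2^(-3) + 2^(-8)
    = 0.5 + 0.25 + 0.125 + 0.00390625
    = 225/256 = 0.87890625
Since 0.87890625 <= 1, Kraft's inequality IS satisfied.
A prefix code with these lengths CAN exist.

Kraft sum = 0.87890625. Satisfied.


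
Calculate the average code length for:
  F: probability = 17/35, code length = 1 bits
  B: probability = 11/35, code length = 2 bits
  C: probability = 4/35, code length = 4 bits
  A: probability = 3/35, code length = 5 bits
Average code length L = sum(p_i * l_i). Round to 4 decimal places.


Weighted contributions p_i * l_i:
  F: (17/35) * 1 = 17/35
  B: (11/35) * 2 = 22/35
  C: (4/35) * 4 = 16/35
  A: (3/35) * 5 = 15/35
Sum = (17 + 22 + 16 + 15)/35 = 70/35

L = 70/35 = 2.0000 bits/symbol


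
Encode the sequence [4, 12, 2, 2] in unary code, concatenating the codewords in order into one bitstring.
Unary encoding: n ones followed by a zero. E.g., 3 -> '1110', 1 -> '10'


Encode each number as n ones followed by a terminating 0:
  4 -> 11110 (5 bits)
  12 -> 1111111111110 (13 bits)
  2 -> 110 (3 bits)
  2 -> 110 (3 bits)
Total length = 5 + 13 + 3 + 3 = 24 bits.

Unary([4, 12, 2, 2]) = 111101111111111110110110 (24 bits)


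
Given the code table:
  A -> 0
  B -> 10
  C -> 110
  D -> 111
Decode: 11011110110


Decoding:
110 -> C
111 -> D
10 -> B
110 -> C


Result: CDBC


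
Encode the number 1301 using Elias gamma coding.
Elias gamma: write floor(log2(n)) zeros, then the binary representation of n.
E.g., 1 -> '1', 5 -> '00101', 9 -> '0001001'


num_bits = floor(log2(1301)) + 1 = 11
leading_zeros = num_bits - 1 = 10
binary(1301) = 10100010101

Elias gamma(1301) = '0000000000' + '10100010101' = 000000000010100010101 (21 bits)


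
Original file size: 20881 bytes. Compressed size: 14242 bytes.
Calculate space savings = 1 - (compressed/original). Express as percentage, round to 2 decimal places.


ratio = compressed/original = 14242/20881 = 0.682055
savings = 1 - ratio = 1 - 0.682055 = 0.317945
as a percentage: 0.317945 * 100 = 31.79%

Space savings = 1 - 14242/20881 = 31.79%


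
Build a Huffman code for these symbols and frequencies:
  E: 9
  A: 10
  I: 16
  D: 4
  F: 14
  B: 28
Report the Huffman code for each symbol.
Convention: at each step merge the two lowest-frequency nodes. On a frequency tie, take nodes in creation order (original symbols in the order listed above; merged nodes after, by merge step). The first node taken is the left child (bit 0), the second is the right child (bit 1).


Huffman tree construction:
Step 1: Merge D(4) + E(9) = 13
Step 2: Merge A(10) + (D+E)(13) = 23
Step 3: Merge F(14) + I(16) = 30
Step 4: Merge (A+(D+E))(23) + B(28) = 51
Step 5: Merge (F+I)(30) + ((A+(D+E))+B)(51) = 81
Read each symbol's code off the tree from the root (left child = 0, right child = 1).

Codes:
  E: 1011 (length 4)
  A: 100 (length 3)
  I: 01 (length 2)
  D: 1010 (length 4)
  F: 00 (length 2)
  B: 11 (length 2)
Average code length: 198/81 = 2.4444 bits/symbol


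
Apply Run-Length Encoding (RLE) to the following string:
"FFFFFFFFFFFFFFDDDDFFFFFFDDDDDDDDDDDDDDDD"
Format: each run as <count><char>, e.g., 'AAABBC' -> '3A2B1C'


Scanning runs left to right:
  i=0: run of 'F' x 14 -> '14F'
  i=14: run of 'D' x 4 -> '4D'
  i=18: run of 'F' x 6 -> '6F'
  i=24: run of 'D' x 16 -> '16D'

RLE = 14F4D6F16D


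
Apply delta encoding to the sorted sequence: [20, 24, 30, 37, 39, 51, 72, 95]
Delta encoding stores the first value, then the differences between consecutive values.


First value: 20
Deltas:
  24 - 20 = 4
  30 - 24 = 6
  37 - 30 = 7
  39 - 37 = 2
  51 - 39 = 12
  72 - 51 = 21
  95 - 72 = 23


Delta encoded: [20, 4, 6, 7, 2, 12, 21, 23]


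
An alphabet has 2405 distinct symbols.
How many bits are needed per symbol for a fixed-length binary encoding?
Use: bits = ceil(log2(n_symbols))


log2(2405) = 11.2318
Bracket: 2^11 = 2048 < 2405 <= 2^12 = 4096
So ceil(log2(2405)) = 12

bits = ceil(log2(2405)) = ceil(11.2318) = 12 bits


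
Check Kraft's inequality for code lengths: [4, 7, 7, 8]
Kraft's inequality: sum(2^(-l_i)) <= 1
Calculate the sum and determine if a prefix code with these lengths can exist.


Sum = 2^(-4) + 2^(-7) + 2^(-7) + 2^(-8)
    = 0.0625 + 0.0078125 + 0.0078125 + 0.00390625
    = 21/256 = 0.08203125
Since 0.08203125 <= 1, Kraft's inequality IS satisfied.
A prefix code with these lengths CAN exist.

Kraft sum = 0.08203125. Satisfied.


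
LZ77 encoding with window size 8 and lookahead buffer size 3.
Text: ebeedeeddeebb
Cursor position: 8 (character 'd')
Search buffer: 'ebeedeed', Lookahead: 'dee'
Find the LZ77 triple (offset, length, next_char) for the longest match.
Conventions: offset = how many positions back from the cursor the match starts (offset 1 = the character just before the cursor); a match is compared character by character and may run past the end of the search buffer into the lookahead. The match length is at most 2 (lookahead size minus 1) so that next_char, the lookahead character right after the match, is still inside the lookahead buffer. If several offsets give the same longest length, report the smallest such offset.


Try each offset into the search buffer:
  offset=1 (pos 7, char 'd'): match length 1
  offset=2 (pos 6, char 'e'): match length 0
  offset=3 (pos 5, char 'e'): match length 0
  offset=4 (pos 4, char 'd'): match length 2
  offset=5 (pos 3, char 'e'): match length 0
  offset=6 (pos 2, char 'e'): match length 0
  offset=7 (pos 1, char 'b'): match length 0
  offset=8 (pos 0, char 'e'): match length 0
Longest match has length 2 at offset 4.
next_char = character at position 8 + 2 = 10 -> 'e'

Best match: offset=4, length=2 (matching 'de' starting at position 4)
LZ77 triple: (4, 2, 'e')
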